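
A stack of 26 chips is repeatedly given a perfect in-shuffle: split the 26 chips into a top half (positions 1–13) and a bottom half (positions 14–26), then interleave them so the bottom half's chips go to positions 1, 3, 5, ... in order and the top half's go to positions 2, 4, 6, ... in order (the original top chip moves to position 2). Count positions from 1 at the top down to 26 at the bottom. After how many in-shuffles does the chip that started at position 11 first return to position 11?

Follow position 11 under repeated in-shuffles:
11 → 22 → 17 → 7 → 14 → 1 → 2 → 4 → 8 → 16 → 5 → 10 → 20 → 13 → 26 → 25 → 23 → 19 → 11
It first returns after 18 in-shuffles.

18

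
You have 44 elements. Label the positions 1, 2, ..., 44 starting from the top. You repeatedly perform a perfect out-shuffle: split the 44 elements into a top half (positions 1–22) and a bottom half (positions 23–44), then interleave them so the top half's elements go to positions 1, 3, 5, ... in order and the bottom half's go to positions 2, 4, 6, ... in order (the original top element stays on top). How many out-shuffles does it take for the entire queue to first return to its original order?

14

The out-shuffle permutes the 44 positions with cycle lengths [1, 1, 14, 14, 14].
Every element is home exactly when every cycle has completed a whole number of laps, i.e. after lcm(1, 14) = 14 out-shuffles.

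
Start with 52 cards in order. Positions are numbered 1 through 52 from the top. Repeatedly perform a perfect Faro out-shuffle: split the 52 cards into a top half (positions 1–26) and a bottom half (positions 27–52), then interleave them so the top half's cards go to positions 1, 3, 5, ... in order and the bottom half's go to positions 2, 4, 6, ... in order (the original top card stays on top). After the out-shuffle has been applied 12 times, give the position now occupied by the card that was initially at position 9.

Track the card's position through each out-shuffle:
9 → 17 → 33 → 14 → 27 → 2 → 3 → 5 → 9 → 17 → 33 → 14 → 27

27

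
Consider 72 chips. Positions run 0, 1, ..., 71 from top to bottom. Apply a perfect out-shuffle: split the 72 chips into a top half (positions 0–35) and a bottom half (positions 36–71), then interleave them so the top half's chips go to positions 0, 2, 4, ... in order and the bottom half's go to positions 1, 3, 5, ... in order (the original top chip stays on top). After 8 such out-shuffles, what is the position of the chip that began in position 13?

62

Track the chip's position through each out-shuffle:
13 → 26 → 52 → 33 → 66 → 61 → 51 → 31 → 62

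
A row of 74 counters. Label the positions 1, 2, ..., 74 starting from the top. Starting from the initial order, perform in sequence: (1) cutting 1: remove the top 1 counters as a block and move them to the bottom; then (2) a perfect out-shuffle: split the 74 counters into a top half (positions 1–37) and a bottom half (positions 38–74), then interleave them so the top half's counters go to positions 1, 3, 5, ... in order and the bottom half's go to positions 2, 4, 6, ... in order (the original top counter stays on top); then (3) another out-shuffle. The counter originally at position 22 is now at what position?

8

Track the counter from position 22 forward through each operation:
  after op 1 (cut 1): 22 → 21
  after op 2 (out-shuffle): 21 → 41
  after op 3 (out-shuffle): 41 → 8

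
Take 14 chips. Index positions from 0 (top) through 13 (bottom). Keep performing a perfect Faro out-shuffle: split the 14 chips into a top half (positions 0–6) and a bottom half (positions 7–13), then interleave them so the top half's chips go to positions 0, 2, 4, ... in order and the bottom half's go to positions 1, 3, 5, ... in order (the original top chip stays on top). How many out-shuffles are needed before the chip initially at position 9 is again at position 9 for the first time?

12

Follow position 9 under repeated out-shuffles:
9 → 5 → 10 → 7 → 1 → 2 → 4 → 8 → 3 → 6 → 12 → 11 → 9
It first returns after 12 out-shuffles.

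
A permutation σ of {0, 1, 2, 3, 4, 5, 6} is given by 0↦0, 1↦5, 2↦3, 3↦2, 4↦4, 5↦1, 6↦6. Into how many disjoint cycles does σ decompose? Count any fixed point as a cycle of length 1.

5

Cycle decomposition: (0) (1 5) (2 3) (4) (6).
5 cycles.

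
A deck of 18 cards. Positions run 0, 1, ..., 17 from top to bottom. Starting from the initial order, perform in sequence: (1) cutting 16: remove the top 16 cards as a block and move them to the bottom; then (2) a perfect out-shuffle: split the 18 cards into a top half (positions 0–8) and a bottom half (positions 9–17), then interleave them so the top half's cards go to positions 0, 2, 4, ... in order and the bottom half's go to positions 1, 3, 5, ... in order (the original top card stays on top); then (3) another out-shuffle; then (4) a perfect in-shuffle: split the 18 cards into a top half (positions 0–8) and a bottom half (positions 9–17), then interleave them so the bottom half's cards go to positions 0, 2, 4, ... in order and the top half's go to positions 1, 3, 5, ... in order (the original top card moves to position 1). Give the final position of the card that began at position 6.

Track the card from position 6 forward through each operation:
  after op 1 (cut 16): 6 → 8
  after op 2 (out-shuffle): 8 → 16
  after op 3 (out-shuffle): 16 → 15
  after op 4 (in-shuffle): 15 → 12

12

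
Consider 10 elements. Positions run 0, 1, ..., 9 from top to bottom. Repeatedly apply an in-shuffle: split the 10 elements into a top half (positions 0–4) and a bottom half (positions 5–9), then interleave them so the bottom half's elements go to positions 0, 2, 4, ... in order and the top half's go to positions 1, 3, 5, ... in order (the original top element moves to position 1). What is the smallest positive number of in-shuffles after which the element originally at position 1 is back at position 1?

10

Follow position 1 under repeated in-shuffles:
1 → 3 → 7 → 4 → 9 → 8 → 6 → 2 → 5 → 0 → 1
It first returns after 10 in-shuffles.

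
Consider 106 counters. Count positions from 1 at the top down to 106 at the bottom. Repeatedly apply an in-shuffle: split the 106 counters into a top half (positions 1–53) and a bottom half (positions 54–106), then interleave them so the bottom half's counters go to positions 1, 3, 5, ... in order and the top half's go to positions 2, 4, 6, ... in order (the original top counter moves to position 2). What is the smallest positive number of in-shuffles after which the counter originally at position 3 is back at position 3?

106

Follow position 3 under repeated in-shuffles:
3 → 6 → 12 → 24 → 48 → 96 → 85 → 63 → ... → 3 (length 106)
It first returns after 106 in-shuffles.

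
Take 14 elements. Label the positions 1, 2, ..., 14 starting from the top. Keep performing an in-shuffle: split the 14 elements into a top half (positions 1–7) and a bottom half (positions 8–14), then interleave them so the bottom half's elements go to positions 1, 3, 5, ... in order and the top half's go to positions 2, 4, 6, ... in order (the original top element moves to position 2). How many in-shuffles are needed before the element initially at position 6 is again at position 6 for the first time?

4

Follow position 6 under repeated in-shuffles:
6 → 12 → 9 → 3 → 6
It first returns after 4 in-shuffles.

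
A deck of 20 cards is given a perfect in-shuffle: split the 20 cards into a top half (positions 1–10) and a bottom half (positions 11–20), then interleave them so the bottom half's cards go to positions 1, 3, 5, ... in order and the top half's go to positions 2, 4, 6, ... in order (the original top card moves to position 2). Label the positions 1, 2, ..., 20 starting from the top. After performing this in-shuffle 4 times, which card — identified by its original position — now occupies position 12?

6

Work backwards from position 12, undoing one in-shuffle at a time:
12 ← 6 ← 3 ← 12 ← 6
So the card now at position 12 started at position 6.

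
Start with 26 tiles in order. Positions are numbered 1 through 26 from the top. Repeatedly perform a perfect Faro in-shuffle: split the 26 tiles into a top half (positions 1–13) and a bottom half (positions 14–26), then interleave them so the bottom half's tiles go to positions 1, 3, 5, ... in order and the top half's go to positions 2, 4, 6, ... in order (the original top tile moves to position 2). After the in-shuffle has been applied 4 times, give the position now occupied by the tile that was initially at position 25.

Track the tile's position through each in-shuffle:
25 → 23 → 19 → 11 → 22

22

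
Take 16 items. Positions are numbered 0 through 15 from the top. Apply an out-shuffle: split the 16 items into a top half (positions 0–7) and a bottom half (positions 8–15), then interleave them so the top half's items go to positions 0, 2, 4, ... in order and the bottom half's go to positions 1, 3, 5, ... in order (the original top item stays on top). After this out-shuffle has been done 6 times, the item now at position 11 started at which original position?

Work backwards from position 11, undoing one out-shuffle at a time:
11 ← 13 ← 14 ← 7 ← 11 ← 13 ← 14
So the item now at position 11 started at position 14.

14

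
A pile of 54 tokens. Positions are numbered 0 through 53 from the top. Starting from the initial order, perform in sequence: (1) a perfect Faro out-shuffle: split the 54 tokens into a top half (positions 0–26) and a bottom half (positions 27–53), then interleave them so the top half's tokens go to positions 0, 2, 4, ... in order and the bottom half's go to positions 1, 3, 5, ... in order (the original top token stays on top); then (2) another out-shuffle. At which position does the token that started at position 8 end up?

32

Track the token from position 8 forward through each operation:
  after op 1 (out-shuffle): 8 → 16
  after op 2 (out-shuffle): 16 → 32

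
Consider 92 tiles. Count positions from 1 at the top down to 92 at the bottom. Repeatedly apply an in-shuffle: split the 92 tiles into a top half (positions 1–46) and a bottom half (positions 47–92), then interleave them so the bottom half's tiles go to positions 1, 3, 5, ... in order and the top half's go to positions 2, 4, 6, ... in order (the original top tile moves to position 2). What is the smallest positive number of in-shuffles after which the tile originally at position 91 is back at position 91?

Follow position 91 under repeated in-shuffles:
91 → 89 → 85 → 77 → 61 → 29 → 58 → 23 → 46 → 92 → 91
It first returns after 10 in-shuffles.

10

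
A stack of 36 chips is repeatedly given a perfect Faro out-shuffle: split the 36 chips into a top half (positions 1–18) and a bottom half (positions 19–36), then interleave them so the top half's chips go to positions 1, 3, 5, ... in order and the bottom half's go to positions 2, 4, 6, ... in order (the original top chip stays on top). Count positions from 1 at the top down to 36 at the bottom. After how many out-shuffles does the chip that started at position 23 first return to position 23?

Follow position 23 under repeated out-shuffles:
23 → 10 → 19 → 2 → 3 → 5 → 9 → 17 → 33 → 30 → 24 → 12 → 23
It first returns after 12 out-shuffles.

12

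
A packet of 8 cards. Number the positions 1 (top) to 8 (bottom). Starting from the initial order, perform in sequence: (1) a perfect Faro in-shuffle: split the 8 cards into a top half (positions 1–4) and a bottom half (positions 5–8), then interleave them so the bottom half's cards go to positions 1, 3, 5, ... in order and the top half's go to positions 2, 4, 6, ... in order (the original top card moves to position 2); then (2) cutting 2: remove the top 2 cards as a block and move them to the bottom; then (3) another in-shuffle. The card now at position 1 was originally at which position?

8

Undo the operations in reverse order, starting from position 1:
  undo op 3 (in-shuffle, from bottom half): 1 ← 5
  undo op 2 (cut 2): 5 ← 7
  undo op 1 (in-shuffle, from bottom half): 7 ← 8
So the card at position 1 came from original position 8.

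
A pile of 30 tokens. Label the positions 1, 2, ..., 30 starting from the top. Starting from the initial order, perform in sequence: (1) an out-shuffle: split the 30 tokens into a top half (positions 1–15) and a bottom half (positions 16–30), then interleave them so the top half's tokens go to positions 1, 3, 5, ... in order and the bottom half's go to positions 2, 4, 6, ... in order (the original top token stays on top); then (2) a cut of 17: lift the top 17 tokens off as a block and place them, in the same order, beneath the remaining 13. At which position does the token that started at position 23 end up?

29

Track the token from position 23 forward through each operation:
  after op 1 (out-shuffle): 23 → 16
  after op 2 (cut 17): 16 → 29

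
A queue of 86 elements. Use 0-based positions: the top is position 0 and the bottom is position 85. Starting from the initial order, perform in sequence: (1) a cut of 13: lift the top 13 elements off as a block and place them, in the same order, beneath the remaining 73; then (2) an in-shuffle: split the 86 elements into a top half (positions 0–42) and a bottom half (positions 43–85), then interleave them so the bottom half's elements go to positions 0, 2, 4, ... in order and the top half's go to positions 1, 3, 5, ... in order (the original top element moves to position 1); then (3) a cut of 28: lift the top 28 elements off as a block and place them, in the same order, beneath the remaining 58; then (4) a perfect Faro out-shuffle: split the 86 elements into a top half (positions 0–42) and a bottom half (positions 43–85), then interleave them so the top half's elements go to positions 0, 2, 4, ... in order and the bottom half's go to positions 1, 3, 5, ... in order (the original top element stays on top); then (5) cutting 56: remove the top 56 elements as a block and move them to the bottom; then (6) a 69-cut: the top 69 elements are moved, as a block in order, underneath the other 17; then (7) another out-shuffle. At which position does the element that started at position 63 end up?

40

Track the element from position 63 forward through each operation:
  after op 1 (cut 13): 63 → 50
  after op 2 (in-shuffle): 50 → 14
  after op 3 (cut 28): 14 → 72
  after op 4 (out-shuffle): 72 → 59
  after op 5 (cut 56): 59 → 3
  after op 6 (cut 69): 3 → 20
  after op 7 (out-shuffle): 20 → 40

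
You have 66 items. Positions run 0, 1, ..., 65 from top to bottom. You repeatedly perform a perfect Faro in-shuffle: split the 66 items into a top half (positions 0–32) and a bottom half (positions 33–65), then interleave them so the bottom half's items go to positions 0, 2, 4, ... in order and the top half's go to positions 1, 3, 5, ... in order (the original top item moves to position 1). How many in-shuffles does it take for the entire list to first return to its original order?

The in-shuffle permutes the 66 positions with cycle lengths [66].
Every item is home exactly when every cycle has completed a whole number of laps, i.e. after lcm(66) = 66 in-shuffles.

66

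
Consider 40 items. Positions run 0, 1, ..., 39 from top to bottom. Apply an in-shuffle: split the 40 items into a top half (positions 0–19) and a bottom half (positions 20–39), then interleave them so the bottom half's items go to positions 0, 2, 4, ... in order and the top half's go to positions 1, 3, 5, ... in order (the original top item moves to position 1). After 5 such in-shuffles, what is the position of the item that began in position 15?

19

Track the item's position through each in-shuffle:
15 → 31 → 22 → 4 → 9 → 19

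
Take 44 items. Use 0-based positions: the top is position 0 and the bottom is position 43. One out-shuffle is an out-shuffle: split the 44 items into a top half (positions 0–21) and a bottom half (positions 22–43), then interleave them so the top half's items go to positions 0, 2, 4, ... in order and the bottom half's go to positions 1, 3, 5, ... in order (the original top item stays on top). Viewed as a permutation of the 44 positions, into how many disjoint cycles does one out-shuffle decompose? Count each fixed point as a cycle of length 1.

5

Trace each unvisited position around until it returns:
(0) (1 2 4 8 16 32 ... len 14) (3 6 12 24 5 10 ... len 14) (7 14 28 13 26 9 ... len 14) (43)
5 cycles in total.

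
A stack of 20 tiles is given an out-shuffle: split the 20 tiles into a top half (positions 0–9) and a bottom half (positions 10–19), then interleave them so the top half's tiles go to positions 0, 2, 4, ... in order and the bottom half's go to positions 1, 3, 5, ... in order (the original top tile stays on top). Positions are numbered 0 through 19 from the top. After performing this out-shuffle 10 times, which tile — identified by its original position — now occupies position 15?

Work backwards from position 15, undoing one out-shuffle at a time:
15 ← 17 ← 18 ← 9 ← 14 ← 7 ← 13 ← 16 ← 8 ← 4 ← 2
So the tile now at position 15 started at position 2.

2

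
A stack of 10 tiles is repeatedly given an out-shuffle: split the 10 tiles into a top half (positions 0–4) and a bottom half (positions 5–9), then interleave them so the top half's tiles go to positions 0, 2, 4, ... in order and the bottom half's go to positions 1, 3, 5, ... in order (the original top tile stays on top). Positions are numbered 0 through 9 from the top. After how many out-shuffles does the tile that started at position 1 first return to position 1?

Follow position 1 under repeated out-shuffles:
1 → 2 → 4 → 8 → 7 → 5 → 1
It first returns after 6 out-shuffles.

6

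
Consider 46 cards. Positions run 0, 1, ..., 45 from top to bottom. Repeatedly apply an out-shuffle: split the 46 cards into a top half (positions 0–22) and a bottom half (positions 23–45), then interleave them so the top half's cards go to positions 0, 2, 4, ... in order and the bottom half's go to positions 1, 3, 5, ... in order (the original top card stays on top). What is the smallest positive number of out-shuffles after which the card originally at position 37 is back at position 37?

Follow position 37 under repeated out-shuffles:
37 → 29 → 13 → 26 → 7 → 14 → 28 → 11 → 22 → 44 → 43 → 41 → 37
It first returns after 12 out-shuffles.

12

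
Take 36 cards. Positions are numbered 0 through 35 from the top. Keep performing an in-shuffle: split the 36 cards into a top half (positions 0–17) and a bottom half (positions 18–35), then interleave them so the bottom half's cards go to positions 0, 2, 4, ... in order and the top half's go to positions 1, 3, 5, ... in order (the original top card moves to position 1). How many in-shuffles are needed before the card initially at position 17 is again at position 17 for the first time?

Follow position 17 under repeated in-shuffles:
17 → 35 → 34 → 32 → 28 → 20 → 4 → 9 → ... → 17 (length 36)
It first returns after 36 in-shuffles.

36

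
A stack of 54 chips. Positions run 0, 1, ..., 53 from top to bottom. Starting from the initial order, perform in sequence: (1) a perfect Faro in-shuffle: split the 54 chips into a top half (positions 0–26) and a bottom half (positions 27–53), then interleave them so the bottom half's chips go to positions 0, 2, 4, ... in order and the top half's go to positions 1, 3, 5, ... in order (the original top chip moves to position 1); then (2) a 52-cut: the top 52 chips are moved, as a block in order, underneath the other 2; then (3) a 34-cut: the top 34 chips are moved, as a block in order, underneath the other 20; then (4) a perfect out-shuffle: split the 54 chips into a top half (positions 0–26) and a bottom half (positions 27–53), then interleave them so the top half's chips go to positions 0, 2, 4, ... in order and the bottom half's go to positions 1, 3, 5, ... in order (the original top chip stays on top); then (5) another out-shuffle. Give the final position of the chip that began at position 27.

35

Track the chip from position 27 forward through each operation:
  after op 1 (in-shuffle): 27 → 0
  after op 2 (cut 52): 0 → 2
  after op 3 (cut 34): 2 → 22
  after op 4 (out-shuffle): 22 → 44
  after op 5 (out-shuffle): 44 → 35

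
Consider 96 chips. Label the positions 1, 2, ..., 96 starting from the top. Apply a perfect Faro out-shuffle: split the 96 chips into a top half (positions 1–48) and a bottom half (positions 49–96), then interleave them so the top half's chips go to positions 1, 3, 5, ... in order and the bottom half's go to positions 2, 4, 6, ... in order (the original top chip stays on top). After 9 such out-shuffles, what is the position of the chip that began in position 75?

79

Track the chip's position through each out-shuffle:
75 → 54 → 12 → 23 → 45 → 89 → 82 → 68 → 40 → 79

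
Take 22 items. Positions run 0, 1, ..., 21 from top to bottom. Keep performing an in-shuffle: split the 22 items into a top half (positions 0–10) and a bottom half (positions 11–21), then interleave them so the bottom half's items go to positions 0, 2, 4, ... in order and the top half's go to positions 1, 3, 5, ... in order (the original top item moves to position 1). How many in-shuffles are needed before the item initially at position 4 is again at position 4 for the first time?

Follow position 4 under repeated in-shuffles:
4 → 9 → 19 → 16 → 10 → 21 → 20 → 18 → 14 → 6 → 13 → 4
It first returns after 11 in-shuffles.

11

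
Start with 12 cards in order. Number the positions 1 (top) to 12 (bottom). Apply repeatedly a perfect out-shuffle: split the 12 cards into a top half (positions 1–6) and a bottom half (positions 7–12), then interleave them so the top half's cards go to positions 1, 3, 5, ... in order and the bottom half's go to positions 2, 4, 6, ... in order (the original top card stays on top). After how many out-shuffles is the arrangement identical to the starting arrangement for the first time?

10

The out-shuffle permutes the 12 positions with cycle lengths [1, 1, 10].
Every card is home exactly when every cycle has completed a whole number of laps, i.e. after lcm(1, 10) = 10 out-shuffles.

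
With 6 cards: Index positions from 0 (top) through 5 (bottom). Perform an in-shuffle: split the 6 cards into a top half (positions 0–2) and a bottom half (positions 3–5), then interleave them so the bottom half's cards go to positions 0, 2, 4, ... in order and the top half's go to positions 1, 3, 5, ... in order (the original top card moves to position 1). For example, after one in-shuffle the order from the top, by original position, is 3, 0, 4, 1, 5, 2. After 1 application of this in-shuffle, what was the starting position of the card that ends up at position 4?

Work backwards from position 4, undoing one in-shuffle at a time:
4 ← 5
So the card now at position 4 started at position 5.

5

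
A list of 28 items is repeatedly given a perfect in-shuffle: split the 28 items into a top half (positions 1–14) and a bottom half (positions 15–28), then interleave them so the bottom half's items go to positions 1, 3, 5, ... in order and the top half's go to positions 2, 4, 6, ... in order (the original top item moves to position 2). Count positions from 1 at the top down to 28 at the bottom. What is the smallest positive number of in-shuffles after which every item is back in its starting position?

28

The in-shuffle permutes the 28 positions with cycle lengths [28].
Every item is home exactly when every cycle has completed a whole number of laps, i.e. after lcm(28) = 28 in-shuffles.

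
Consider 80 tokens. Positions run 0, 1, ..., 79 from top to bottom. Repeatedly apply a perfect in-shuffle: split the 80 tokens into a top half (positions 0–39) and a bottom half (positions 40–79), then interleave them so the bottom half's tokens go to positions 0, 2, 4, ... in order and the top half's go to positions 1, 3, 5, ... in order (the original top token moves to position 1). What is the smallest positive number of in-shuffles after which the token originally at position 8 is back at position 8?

Follow position 8 under repeated in-shuffles:
8 → 17 → 35 → 71 → 62 → 44 → 8
It first returns after 6 in-shuffles.

6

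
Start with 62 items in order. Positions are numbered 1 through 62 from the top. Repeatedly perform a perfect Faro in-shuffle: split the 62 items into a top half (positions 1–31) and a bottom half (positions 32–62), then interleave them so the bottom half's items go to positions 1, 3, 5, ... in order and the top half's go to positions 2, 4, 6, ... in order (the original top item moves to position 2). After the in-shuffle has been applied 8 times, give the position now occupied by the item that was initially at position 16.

1

Track the item's position through each in-shuffle:
16 → 32 → 1 → 2 → 4 → 8 → 16 → 32 → 1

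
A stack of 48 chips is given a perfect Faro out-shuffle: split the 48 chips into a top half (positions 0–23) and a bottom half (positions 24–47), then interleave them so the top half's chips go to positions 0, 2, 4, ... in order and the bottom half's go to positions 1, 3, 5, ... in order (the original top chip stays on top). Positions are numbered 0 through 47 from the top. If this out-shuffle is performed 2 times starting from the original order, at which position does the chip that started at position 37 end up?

7

Track the chip's position through each out-shuffle:
37 → 27 → 7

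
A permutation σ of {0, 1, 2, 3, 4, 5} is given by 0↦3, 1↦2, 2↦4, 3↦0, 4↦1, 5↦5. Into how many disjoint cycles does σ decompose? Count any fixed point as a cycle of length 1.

3

Cycle decomposition: (0 3) (1 2 4) (5).
3 cycles.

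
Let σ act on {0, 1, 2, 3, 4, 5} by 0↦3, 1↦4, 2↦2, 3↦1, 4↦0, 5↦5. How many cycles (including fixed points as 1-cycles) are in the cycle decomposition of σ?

3

Cycle decomposition: (0 3 1 4) (2) (5).
3 cycles.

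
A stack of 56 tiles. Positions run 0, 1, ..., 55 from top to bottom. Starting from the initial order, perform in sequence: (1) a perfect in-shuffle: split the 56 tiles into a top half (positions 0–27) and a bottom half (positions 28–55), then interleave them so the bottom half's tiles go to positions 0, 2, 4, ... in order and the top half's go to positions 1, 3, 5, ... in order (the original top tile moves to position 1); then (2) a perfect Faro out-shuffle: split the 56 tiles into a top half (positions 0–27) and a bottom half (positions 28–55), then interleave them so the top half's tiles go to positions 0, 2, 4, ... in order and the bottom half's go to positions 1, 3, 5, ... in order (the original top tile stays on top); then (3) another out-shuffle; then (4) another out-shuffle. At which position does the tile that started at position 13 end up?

51

Track the tile from position 13 forward through each operation:
  after op 1 (in-shuffle): 13 → 27
  after op 2 (out-shuffle): 27 → 54
  after op 3 (out-shuffle): 54 → 53
  after op 4 (out-shuffle): 53 → 51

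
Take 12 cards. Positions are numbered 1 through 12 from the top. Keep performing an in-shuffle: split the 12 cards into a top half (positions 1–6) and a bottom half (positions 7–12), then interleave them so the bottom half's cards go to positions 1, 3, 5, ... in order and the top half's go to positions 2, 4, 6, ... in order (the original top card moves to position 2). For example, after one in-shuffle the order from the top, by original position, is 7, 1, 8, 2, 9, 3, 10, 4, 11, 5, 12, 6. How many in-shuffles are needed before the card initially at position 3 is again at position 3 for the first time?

Follow position 3 under repeated in-shuffles:
3 → 6 → 12 → 11 → 9 → 5 → 10 → 7 → 1 → 2 → 4 → 8 → 3
It first returns after 12 in-shuffles.

12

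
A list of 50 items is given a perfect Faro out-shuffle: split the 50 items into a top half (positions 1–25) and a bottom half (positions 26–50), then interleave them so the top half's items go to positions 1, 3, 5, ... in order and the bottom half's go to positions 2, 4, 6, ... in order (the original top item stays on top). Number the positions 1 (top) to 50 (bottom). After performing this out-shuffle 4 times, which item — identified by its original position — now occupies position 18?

Work backwards from position 18, undoing one out-shuffle at a time:
18 ← 34 ← 42 ← 46 ← 48
So the item now at position 18 started at position 48.

48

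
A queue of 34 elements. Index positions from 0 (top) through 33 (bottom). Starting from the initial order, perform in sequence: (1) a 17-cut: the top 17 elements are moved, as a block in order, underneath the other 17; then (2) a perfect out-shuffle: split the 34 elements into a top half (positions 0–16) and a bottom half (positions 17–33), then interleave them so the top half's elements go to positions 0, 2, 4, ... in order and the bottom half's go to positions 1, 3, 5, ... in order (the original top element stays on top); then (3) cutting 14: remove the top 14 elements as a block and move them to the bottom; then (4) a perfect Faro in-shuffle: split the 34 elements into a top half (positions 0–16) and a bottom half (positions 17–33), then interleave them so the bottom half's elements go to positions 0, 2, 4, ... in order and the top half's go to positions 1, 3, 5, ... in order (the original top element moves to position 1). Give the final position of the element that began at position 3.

Track the element from position 3 forward through each operation:
  after op 1 (cut 17): 3 → 20
  after op 2 (out-shuffle): 20 → 7
  after op 3 (cut 14): 7 → 27
  after op 4 (in-shuffle): 27 → 20

20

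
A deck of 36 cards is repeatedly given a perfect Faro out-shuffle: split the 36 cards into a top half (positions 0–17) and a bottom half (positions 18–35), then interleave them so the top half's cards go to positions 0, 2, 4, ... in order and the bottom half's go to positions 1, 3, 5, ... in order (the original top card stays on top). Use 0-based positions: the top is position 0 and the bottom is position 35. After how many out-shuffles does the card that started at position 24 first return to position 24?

Follow position 24 under repeated out-shuffles:
24 → 13 → 26 → 17 → 34 → 33 → 31 → 27 → 19 → 3 → 6 → 12 → 24
It first returns after 12 out-shuffles.

12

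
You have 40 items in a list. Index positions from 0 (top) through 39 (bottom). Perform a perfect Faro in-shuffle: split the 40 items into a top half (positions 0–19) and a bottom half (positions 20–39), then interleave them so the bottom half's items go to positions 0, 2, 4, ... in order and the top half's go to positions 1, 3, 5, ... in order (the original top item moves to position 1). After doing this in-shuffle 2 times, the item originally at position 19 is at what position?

38

Track the item's position through each in-shuffle:
19 → 39 → 38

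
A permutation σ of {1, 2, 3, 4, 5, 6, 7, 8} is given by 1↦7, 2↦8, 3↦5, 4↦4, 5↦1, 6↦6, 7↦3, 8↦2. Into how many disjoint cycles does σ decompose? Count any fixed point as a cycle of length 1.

4

Cycle decomposition: (1 7 3 5) (2 8) (4) (6).
4 cycles.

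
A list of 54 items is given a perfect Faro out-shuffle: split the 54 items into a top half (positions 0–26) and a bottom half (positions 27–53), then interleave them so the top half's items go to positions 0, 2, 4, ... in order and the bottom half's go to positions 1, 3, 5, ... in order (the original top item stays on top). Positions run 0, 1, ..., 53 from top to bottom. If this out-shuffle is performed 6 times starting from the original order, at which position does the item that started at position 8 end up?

35

Track the item's position through each out-shuffle:
8 → 16 → 32 → 11 → 22 → 44 → 35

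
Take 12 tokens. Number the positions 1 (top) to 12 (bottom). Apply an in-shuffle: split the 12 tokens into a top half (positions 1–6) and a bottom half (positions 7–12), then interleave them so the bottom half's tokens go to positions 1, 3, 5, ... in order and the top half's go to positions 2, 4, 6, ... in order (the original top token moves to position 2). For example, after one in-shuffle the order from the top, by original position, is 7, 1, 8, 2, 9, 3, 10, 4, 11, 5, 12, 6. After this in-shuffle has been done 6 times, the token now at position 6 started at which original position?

Work backwards from position 6, undoing one in-shuffle at a time:
6 ← 3 ← 8 ← 4 ← 2 ← 1 ← 7
So the token now at position 6 started at position 7.

7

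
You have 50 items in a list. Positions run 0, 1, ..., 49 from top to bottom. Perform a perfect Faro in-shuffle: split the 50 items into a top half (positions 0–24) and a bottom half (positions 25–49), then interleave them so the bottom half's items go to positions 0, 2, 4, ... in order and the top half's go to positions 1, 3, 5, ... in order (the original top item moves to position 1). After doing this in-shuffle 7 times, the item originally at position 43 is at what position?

21

Track the item's position through each in-shuffle:
43 → 36 → 22 → 45 → 40 → 30 → 10 → 21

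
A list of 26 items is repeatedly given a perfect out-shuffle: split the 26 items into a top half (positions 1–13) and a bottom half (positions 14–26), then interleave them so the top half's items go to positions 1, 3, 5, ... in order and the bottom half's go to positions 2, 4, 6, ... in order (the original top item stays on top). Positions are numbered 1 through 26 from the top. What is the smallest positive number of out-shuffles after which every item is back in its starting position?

20

The out-shuffle permutes the 26 positions with cycle lengths [1, 1, 4, 20].
Every item is home exactly when every cycle has completed a whole number of laps, i.e. after lcm(1, 4, 20) = 20 out-shuffles.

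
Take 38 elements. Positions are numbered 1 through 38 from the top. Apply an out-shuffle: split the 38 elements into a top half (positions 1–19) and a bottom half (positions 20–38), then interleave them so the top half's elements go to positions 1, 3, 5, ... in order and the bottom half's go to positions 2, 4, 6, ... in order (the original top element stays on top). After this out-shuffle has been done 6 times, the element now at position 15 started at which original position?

Work backwards from position 15, undoing one out-shuffle at a time:
15 ← 8 ← 23 ← 12 ← 25 ← 13 ← 7
So the element now at position 15 started at position 7.

7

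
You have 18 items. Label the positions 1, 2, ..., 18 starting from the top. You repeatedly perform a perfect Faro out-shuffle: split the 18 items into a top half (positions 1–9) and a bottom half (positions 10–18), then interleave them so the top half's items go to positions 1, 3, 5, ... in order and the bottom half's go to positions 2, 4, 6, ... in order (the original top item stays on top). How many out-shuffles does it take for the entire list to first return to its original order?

8

The out-shuffle permutes the 18 positions with cycle lengths [1, 1, 8, 8].
Every item is home exactly when every cycle has completed a whole number of laps, i.e. after lcm(1, 8) = 8 out-shuffles.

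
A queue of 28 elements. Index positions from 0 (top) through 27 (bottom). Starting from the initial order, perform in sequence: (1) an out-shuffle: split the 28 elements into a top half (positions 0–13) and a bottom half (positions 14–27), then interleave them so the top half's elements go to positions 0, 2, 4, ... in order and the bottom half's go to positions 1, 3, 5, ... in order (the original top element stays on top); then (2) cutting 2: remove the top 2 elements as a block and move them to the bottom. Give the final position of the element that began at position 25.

21

Track the element from position 25 forward through each operation:
  after op 1 (out-shuffle): 25 → 23
  after op 2 (cut 2): 23 → 21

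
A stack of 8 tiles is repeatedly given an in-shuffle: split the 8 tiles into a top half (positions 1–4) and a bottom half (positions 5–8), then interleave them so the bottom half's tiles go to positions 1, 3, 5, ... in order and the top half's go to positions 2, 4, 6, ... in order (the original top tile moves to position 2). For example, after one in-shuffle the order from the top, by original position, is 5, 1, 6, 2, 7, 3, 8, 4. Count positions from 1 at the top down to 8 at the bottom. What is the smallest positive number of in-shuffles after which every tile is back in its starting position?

The in-shuffle permutes the 8 positions with cycle lengths [2, 6].
Every tile is home exactly when every cycle has completed a whole number of laps, i.e. after lcm(2, 6) = 6 in-shuffles.

6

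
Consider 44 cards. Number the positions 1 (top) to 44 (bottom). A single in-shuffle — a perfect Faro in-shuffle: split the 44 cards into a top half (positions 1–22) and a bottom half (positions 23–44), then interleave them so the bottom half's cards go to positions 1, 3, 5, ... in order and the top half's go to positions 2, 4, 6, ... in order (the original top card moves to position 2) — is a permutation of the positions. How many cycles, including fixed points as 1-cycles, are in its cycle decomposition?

7

Trace each unvisited position around until it returns:
(1 2 4 8 16 32 ... len 12) (3 6 12 24) (5 10 20 40 35 25) (7 14 28 11 22 44 ... len 12) (9 18 36 27) (15 30) (21 42 39 33)
7 cycles in total.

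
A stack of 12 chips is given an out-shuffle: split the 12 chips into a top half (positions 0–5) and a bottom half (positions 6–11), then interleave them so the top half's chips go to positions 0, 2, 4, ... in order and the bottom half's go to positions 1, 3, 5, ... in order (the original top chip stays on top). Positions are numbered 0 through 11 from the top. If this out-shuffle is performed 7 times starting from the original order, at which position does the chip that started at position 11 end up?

11

Position 11 is a fixed point of every out-shuffle, so the chip never moves.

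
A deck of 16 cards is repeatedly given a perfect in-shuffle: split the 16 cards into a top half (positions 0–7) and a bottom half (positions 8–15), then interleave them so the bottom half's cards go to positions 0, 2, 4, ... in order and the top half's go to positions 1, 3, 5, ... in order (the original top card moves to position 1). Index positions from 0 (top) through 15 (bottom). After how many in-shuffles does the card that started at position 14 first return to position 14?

Follow position 14 under repeated in-shuffles:
14 → 12 → 8 → 0 → 1 → 3 → 7 → 15 → 14
It first returns after 8 in-shuffles.

8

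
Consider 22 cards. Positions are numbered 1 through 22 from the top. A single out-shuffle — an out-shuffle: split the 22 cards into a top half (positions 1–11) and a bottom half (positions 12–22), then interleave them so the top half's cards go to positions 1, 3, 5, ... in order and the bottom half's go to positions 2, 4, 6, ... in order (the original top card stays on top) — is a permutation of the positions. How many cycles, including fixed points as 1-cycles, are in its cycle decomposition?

Trace each unvisited position around until it returns:
(1) (2 3 5 9 17 12) (4 7 13) (6 11 21 20 18 14) (8 15) (10 19 16) (22)
7 cycles in total.

7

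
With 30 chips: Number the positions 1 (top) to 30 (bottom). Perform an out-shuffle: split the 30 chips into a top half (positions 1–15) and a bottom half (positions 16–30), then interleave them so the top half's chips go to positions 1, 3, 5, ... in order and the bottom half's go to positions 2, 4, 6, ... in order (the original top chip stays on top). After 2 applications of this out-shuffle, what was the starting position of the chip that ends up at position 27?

Work backwards from position 27, undoing one out-shuffle at a time:
27 ← 14 ← 22
So the chip now at position 27 started at position 22.

22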